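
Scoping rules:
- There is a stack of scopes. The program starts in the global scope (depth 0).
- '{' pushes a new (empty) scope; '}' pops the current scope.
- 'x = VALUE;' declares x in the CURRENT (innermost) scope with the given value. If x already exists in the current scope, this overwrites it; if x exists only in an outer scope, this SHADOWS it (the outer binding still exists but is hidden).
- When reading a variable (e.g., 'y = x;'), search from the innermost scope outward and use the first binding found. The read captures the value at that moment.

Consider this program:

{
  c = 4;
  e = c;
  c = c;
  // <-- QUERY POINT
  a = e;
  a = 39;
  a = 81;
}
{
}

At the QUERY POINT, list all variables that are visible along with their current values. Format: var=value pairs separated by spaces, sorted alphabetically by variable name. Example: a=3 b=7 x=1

Answer: c=4 e=4

Derivation:
Step 1: enter scope (depth=1)
Step 2: declare c=4 at depth 1
Step 3: declare e=(read c)=4 at depth 1
Step 4: declare c=(read c)=4 at depth 1
Visible at query point: c=4 e=4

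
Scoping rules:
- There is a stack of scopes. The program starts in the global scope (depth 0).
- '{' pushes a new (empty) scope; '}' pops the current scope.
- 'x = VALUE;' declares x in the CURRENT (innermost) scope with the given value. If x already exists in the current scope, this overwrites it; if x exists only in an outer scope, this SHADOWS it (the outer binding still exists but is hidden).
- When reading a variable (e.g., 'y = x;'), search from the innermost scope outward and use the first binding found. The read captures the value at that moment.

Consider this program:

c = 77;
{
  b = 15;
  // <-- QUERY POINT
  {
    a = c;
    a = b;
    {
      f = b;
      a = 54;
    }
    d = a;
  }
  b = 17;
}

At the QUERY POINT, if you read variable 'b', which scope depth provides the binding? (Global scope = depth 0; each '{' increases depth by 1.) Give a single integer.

Answer: 1

Derivation:
Step 1: declare c=77 at depth 0
Step 2: enter scope (depth=1)
Step 3: declare b=15 at depth 1
Visible at query point: b=15 c=77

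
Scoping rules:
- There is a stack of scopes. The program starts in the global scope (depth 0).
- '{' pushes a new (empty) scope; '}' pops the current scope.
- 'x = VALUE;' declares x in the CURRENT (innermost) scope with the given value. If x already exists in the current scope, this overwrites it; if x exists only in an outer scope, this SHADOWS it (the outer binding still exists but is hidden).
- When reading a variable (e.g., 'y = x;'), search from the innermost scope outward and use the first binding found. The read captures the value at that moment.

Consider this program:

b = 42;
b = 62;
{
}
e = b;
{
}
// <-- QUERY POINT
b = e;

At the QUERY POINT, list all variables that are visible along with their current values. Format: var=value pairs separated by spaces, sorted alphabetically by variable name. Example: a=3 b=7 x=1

Step 1: declare b=42 at depth 0
Step 2: declare b=62 at depth 0
Step 3: enter scope (depth=1)
Step 4: exit scope (depth=0)
Step 5: declare e=(read b)=62 at depth 0
Step 6: enter scope (depth=1)
Step 7: exit scope (depth=0)
Visible at query point: b=62 e=62

Answer: b=62 e=62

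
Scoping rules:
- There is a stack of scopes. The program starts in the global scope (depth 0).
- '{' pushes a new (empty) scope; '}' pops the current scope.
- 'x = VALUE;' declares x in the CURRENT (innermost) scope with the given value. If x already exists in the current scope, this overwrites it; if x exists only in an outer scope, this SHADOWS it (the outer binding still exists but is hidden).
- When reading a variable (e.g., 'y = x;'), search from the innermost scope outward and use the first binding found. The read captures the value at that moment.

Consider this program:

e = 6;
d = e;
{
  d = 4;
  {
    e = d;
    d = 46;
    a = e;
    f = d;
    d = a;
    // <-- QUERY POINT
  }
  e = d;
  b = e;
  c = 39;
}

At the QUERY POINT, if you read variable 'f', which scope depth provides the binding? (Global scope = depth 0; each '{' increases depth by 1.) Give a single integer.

Step 1: declare e=6 at depth 0
Step 2: declare d=(read e)=6 at depth 0
Step 3: enter scope (depth=1)
Step 4: declare d=4 at depth 1
Step 5: enter scope (depth=2)
Step 6: declare e=(read d)=4 at depth 2
Step 7: declare d=46 at depth 2
Step 8: declare a=(read e)=4 at depth 2
Step 9: declare f=(read d)=46 at depth 2
Step 10: declare d=(read a)=4 at depth 2
Visible at query point: a=4 d=4 e=4 f=46

Answer: 2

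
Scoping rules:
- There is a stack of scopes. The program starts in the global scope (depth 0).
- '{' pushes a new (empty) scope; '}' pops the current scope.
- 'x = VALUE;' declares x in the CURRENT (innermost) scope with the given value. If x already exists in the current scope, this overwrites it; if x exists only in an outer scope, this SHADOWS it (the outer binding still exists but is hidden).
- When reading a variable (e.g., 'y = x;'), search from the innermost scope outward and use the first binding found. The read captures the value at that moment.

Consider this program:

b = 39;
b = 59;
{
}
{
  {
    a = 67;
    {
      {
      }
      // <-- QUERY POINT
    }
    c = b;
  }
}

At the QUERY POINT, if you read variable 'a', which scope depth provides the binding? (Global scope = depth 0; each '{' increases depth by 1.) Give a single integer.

Step 1: declare b=39 at depth 0
Step 2: declare b=59 at depth 0
Step 3: enter scope (depth=1)
Step 4: exit scope (depth=0)
Step 5: enter scope (depth=1)
Step 6: enter scope (depth=2)
Step 7: declare a=67 at depth 2
Step 8: enter scope (depth=3)
Step 9: enter scope (depth=4)
Step 10: exit scope (depth=3)
Visible at query point: a=67 b=59

Answer: 2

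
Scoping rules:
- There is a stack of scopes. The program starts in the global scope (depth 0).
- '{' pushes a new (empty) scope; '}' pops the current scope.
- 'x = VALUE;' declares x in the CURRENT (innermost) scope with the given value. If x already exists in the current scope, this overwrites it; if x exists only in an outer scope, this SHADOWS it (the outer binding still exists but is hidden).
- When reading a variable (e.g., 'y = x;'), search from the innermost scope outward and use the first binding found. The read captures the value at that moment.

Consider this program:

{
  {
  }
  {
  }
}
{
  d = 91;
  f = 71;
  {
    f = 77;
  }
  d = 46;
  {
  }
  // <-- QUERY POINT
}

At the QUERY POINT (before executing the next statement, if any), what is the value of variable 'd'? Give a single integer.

Step 1: enter scope (depth=1)
Step 2: enter scope (depth=2)
Step 3: exit scope (depth=1)
Step 4: enter scope (depth=2)
Step 5: exit scope (depth=1)
Step 6: exit scope (depth=0)
Step 7: enter scope (depth=1)
Step 8: declare d=91 at depth 1
Step 9: declare f=71 at depth 1
Step 10: enter scope (depth=2)
Step 11: declare f=77 at depth 2
Step 12: exit scope (depth=1)
Step 13: declare d=46 at depth 1
Step 14: enter scope (depth=2)
Step 15: exit scope (depth=1)
Visible at query point: d=46 f=71

Answer: 46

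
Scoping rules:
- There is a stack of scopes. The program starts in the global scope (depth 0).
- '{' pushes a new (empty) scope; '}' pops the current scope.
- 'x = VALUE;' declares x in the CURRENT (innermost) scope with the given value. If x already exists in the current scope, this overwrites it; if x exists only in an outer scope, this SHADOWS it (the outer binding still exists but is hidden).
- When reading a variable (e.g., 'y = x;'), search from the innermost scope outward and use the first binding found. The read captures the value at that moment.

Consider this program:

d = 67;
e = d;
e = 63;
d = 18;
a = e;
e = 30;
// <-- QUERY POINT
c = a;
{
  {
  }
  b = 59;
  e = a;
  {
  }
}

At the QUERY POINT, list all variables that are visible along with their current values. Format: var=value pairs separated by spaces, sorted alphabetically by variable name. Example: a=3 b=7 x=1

Answer: a=63 d=18 e=30

Derivation:
Step 1: declare d=67 at depth 0
Step 2: declare e=(read d)=67 at depth 0
Step 3: declare e=63 at depth 0
Step 4: declare d=18 at depth 0
Step 5: declare a=(read e)=63 at depth 0
Step 6: declare e=30 at depth 0
Visible at query point: a=63 d=18 e=30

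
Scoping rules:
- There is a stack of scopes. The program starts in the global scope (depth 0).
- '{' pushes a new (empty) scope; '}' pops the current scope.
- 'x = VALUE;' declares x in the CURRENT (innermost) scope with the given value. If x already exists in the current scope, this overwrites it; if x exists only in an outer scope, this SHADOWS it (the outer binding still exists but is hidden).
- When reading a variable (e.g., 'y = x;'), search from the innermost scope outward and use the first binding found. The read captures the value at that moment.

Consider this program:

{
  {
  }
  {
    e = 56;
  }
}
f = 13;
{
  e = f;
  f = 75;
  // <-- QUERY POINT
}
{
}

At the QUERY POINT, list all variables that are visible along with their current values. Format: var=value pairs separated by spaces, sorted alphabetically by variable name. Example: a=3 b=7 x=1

Step 1: enter scope (depth=1)
Step 2: enter scope (depth=2)
Step 3: exit scope (depth=1)
Step 4: enter scope (depth=2)
Step 5: declare e=56 at depth 2
Step 6: exit scope (depth=1)
Step 7: exit scope (depth=0)
Step 8: declare f=13 at depth 0
Step 9: enter scope (depth=1)
Step 10: declare e=(read f)=13 at depth 1
Step 11: declare f=75 at depth 1
Visible at query point: e=13 f=75

Answer: e=13 f=75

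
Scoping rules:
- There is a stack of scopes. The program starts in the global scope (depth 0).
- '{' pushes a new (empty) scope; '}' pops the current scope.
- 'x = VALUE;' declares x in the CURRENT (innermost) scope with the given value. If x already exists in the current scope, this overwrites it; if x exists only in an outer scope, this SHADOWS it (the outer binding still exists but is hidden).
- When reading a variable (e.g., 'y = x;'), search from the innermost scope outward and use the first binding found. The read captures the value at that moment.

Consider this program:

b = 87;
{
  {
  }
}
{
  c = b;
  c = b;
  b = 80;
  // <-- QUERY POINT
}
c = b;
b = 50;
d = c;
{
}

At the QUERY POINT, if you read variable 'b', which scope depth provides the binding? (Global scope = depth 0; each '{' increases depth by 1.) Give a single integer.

Step 1: declare b=87 at depth 0
Step 2: enter scope (depth=1)
Step 3: enter scope (depth=2)
Step 4: exit scope (depth=1)
Step 5: exit scope (depth=0)
Step 6: enter scope (depth=1)
Step 7: declare c=(read b)=87 at depth 1
Step 8: declare c=(read b)=87 at depth 1
Step 9: declare b=80 at depth 1
Visible at query point: b=80 c=87

Answer: 1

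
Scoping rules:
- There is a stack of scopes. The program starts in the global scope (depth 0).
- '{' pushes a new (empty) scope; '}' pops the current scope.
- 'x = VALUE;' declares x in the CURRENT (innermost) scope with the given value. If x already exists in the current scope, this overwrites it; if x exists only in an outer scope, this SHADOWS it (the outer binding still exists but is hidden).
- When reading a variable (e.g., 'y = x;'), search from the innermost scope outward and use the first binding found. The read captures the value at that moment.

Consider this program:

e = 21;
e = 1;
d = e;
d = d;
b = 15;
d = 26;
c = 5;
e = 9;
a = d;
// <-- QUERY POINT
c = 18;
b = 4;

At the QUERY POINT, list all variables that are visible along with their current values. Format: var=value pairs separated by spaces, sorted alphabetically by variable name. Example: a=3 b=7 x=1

Answer: a=26 b=15 c=5 d=26 e=9

Derivation:
Step 1: declare e=21 at depth 0
Step 2: declare e=1 at depth 0
Step 3: declare d=(read e)=1 at depth 0
Step 4: declare d=(read d)=1 at depth 0
Step 5: declare b=15 at depth 0
Step 6: declare d=26 at depth 0
Step 7: declare c=5 at depth 0
Step 8: declare e=9 at depth 0
Step 9: declare a=(read d)=26 at depth 0
Visible at query point: a=26 b=15 c=5 d=26 e=9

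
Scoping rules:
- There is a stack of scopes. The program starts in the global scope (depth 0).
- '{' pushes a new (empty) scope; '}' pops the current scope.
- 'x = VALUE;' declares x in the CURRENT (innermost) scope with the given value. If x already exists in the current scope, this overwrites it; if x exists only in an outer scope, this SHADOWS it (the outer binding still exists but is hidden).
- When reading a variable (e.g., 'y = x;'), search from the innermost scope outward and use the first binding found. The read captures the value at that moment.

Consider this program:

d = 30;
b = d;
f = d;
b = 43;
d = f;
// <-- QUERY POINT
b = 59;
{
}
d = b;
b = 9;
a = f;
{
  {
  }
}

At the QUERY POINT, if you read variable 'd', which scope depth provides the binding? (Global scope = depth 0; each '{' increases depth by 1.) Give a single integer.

Step 1: declare d=30 at depth 0
Step 2: declare b=(read d)=30 at depth 0
Step 3: declare f=(read d)=30 at depth 0
Step 4: declare b=43 at depth 0
Step 5: declare d=(read f)=30 at depth 0
Visible at query point: b=43 d=30 f=30

Answer: 0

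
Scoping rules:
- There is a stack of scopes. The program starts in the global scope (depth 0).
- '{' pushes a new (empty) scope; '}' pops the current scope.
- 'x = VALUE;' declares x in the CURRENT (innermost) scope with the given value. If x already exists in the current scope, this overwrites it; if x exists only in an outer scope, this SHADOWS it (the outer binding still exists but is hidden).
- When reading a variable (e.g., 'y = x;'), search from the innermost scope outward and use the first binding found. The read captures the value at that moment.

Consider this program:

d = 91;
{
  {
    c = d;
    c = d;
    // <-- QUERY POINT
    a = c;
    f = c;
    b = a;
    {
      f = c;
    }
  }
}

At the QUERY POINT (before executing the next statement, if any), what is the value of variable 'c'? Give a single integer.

Step 1: declare d=91 at depth 0
Step 2: enter scope (depth=1)
Step 3: enter scope (depth=2)
Step 4: declare c=(read d)=91 at depth 2
Step 5: declare c=(read d)=91 at depth 2
Visible at query point: c=91 d=91

Answer: 91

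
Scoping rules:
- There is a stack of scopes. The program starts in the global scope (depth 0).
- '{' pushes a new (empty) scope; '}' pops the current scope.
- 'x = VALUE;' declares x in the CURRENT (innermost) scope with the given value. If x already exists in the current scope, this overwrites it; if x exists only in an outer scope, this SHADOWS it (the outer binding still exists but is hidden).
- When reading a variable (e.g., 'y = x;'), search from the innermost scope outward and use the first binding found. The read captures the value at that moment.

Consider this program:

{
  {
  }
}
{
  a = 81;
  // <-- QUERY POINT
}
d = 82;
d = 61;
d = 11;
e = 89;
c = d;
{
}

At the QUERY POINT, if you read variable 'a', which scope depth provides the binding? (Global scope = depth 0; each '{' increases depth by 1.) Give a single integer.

Answer: 1

Derivation:
Step 1: enter scope (depth=1)
Step 2: enter scope (depth=2)
Step 3: exit scope (depth=1)
Step 4: exit scope (depth=0)
Step 5: enter scope (depth=1)
Step 6: declare a=81 at depth 1
Visible at query point: a=81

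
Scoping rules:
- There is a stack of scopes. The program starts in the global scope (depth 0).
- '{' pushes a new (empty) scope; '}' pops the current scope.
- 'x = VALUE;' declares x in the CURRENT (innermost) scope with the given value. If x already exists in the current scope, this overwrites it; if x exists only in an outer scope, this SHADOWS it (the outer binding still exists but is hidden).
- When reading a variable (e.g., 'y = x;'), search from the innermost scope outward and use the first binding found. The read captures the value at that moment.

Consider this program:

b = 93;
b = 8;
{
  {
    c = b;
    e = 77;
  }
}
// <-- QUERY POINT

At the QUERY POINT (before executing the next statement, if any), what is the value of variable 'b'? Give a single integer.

Step 1: declare b=93 at depth 0
Step 2: declare b=8 at depth 0
Step 3: enter scope (depth=1)
Step 4: enter scope (depth=2)
Step 5: declare c=(read b)=8 at depth 2
Step 6: declare e=77 at depth 2
Step 7: exit scope (depth=1)
Step 8: exit scope (depth=0)
Visible at query point: b=8

Answer: 8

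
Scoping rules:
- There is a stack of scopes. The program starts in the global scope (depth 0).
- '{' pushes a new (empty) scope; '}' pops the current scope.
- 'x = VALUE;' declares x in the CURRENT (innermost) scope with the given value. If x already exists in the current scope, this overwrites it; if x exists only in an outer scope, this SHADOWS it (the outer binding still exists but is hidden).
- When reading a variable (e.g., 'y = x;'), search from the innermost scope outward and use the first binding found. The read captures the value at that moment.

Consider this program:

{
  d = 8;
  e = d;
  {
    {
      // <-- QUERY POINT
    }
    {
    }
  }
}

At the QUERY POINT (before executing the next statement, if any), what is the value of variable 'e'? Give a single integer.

Step 1: enter scope (depth=1)
Step 2: declare d=8 at depth 1
Step 3: declare e=(read d)=8 at depth 1
Step 4: enter scope (depth=2)
Step 5: enter scope (depth=3)
Visible at query point: d=8 e=8

Answer: 8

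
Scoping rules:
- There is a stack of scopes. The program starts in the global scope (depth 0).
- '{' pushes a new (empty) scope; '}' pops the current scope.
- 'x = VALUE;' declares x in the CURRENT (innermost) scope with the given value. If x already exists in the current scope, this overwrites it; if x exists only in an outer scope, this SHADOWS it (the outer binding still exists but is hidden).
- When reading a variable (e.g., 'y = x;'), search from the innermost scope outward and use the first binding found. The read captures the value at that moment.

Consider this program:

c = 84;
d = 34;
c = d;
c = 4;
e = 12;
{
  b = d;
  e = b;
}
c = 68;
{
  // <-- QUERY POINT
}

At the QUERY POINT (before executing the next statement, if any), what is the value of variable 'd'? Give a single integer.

Answer: 34

Derivation:
Step 1: declare c=84 at depth 0
Step 2: declare d=34 at depth 0
Step 3: declare c=(read d)=34 at depth 0
Step 4: declare c=4 at depth 0
Step 5: declare e=12 at depth 0
Step 6: enter scope (depth=1)
Step 7: declare b=(read d)=34 at depth 1
Step 8: declare e=(read b)=34 at depth 1
Step 9: exit scope (depth=0)
Step 10: declare c=68 at depth 0
Step 11: enter scope (depth=1)
Visible at query point: c=68 d=34 e=12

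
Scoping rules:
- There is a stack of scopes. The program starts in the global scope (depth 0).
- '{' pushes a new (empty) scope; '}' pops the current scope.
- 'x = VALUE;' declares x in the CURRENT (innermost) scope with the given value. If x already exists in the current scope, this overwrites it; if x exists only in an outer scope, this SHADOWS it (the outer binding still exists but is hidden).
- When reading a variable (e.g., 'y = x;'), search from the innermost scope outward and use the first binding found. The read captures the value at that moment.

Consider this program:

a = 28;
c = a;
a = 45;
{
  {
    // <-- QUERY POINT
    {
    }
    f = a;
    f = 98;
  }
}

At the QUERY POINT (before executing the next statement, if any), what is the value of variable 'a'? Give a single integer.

Step 1: declare a=28 at depth 0
Step 2: declare c=(read a)=28 at depth 0
Step 3: declare a=45 at depth 0
Step 4: enter scope (depth=1)
Step 5: enter scope (depth=2)
Visible at query point: a=45 c=28

Answer: 45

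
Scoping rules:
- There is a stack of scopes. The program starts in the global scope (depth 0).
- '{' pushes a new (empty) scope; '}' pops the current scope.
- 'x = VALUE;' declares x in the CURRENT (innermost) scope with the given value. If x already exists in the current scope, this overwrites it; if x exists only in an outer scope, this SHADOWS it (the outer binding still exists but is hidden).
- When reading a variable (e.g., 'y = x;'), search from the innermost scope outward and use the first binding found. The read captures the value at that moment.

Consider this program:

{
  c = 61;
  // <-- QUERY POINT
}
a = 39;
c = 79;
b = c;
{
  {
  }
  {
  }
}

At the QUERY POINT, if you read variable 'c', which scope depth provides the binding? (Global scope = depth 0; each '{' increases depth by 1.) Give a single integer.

Answer: 1

Derivation:
Step 1: enter scope (depth=1)
Step 2: declare c=61 at depth 1
Visible at query point: c=61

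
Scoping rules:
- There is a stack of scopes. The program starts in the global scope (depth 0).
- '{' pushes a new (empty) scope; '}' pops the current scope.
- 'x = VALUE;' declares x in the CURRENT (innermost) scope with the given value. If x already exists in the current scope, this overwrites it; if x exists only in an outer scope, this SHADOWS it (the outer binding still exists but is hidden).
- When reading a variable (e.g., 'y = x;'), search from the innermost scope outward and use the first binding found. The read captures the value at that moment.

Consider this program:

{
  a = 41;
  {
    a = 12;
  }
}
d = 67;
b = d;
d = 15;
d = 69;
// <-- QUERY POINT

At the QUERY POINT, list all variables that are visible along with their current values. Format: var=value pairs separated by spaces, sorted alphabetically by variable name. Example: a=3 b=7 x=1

Step 1: enter scope (depth=1)
Step 2: declare a=41 at depth 1
Step 3: enter scope (depth=2)
Step 4: declare a=12 at depth 2
Step 5: exit scope (depth=1)
Step 6: exit scope (depth=0)
Step 7: declare d=67 at depth 0
Step 8: declare b=(read d)=67 at depth 0
Step 9: declare d=15 at depth 0
Step 10: declare d=69 at depth 0
Visible at query point: b=67 d=69

Answer: b=67 d=69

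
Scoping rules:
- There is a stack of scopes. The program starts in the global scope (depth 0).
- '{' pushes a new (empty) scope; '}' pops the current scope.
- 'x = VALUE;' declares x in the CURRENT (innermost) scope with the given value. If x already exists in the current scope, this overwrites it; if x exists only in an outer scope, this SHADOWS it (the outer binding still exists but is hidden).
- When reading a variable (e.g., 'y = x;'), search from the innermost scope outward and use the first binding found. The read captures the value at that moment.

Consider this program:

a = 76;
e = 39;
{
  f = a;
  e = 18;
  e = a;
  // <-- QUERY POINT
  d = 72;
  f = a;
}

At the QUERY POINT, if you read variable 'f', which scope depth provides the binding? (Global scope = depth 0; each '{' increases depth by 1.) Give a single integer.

Answer: 1

Derivation:
Step 1: declare a=76 at depth 0
Step 2: declare e=39 at depth 0
Step 3: enter scope (depth=1)
Step 4: declare f=(read a)=76 at depth 1
Step 5: declare e=18 at depth 1
Step 6: declare e=(read a)=76 at depth 1
Visible at query point: a=76 e=76 f=76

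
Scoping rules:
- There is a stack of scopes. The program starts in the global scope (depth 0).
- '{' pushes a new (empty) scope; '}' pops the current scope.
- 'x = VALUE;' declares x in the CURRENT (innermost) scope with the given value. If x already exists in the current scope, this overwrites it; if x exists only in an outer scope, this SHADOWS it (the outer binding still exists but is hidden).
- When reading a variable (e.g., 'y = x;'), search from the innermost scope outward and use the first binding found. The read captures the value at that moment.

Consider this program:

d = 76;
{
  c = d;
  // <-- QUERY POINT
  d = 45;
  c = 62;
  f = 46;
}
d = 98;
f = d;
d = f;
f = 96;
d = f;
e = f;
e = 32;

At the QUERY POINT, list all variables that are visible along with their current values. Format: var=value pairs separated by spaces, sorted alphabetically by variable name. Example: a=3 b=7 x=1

Step 1: declare d=76 at depth 0
Step 2: enter scope (depth=1)
Step 3: declare c=(read d)=76 at depth 1
Visible at query point: c=76 d=76

Answer: c=76 d=76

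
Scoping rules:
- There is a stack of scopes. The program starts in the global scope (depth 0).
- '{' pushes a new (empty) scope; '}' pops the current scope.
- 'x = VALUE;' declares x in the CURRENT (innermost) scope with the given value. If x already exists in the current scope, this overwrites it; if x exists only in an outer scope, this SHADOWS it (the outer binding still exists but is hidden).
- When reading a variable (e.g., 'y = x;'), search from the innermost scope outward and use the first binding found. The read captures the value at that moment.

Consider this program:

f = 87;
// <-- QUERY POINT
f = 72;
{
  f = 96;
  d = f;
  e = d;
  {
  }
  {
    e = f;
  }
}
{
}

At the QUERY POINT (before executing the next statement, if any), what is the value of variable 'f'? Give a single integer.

Answer: 87

Derivation:
Step 1: declare f=87 at depth 0
Visible at query point: f=87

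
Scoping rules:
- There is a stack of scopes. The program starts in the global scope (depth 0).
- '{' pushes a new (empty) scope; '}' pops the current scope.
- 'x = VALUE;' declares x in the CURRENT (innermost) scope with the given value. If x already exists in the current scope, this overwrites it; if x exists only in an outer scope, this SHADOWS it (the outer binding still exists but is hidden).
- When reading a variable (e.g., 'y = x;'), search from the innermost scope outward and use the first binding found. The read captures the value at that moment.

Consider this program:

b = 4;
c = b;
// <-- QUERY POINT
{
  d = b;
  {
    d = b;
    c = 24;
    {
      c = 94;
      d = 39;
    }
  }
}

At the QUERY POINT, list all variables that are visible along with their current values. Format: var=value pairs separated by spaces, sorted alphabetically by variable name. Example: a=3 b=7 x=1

Answer: b=4 c=4

Derivation:
Step 1: declare b=4 at depth 0
Step 2: declare c=(read b)=4 at depth 0
Visible at query point: b=4 c=4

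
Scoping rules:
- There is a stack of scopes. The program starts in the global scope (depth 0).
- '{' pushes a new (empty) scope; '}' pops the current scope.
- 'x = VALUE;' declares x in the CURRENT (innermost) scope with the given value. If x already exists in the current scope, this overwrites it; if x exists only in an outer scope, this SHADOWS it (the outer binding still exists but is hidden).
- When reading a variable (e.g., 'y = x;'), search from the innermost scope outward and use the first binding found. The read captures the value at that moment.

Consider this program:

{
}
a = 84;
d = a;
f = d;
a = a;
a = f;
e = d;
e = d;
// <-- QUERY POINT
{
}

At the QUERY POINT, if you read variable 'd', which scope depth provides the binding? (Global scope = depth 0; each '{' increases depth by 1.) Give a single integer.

Answer: 0

Derivation:
Step 1: enter scope (depth=1)
Step 2: exit scope (depth=0)
Step 3: declare a=84 at depth 0
Step 4: declare d=(read a)=84 at depth 0
Step 5: declare f=(read d)=84 at depth 0
Step 6: declare a=(read a)=84 at depth 0
Step 7: declare a=(read f)=84 at depth 0
Step 8: declare e=(read d)=84 at depth 0
Step 9: declare e=(read d)=84 at depth 0
Visible at query point: a=84 d=84 e=84 f=84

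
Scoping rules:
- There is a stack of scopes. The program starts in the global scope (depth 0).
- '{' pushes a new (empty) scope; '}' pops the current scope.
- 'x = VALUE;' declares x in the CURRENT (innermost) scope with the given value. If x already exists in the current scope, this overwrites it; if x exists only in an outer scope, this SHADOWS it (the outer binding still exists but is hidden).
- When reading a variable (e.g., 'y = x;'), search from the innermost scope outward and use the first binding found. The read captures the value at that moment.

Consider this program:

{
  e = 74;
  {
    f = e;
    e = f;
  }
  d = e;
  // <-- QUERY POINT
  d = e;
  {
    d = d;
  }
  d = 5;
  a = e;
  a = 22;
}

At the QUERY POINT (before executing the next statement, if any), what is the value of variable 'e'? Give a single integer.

Step 1: enter scope (depth=1)
Step 2: declare e=74 at depth 1
Step 3: enter scope (depth=2)
Step 4: declare f=(read e)=74 at depth 2
Step 5: declare e=(read f)=74 at depth 2
Step 6: exit scope (depth=1)
Step 7: declare d=(read e)=74 at depth 1
Visible at query point: d=74 e=74

Answer: 74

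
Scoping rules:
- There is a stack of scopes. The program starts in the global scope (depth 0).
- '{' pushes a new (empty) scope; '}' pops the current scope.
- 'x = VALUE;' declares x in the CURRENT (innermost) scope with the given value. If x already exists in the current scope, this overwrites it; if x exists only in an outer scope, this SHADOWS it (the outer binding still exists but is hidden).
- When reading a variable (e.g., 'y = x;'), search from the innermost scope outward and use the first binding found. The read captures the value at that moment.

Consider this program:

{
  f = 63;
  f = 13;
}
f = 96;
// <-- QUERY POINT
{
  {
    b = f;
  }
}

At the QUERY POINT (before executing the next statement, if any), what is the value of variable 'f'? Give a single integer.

Answer: 96

Derivation:
Step 1: enter scope (depth=1)
Step 2: declare f=63 at depth 1
Step 3: declare f=13 at depth 1
Step 4: exit scope (depth=0)
Step 5: declare f=96 at depth 0
Visible at query point: f=96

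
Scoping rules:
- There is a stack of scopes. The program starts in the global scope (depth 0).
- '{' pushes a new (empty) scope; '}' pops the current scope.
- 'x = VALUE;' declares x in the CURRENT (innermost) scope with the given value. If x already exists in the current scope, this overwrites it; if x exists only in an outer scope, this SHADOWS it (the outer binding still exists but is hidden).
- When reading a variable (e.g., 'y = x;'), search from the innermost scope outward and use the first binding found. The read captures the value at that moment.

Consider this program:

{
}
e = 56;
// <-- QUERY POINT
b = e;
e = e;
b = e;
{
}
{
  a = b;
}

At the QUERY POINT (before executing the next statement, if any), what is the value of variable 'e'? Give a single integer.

Step 1: enter scope (depth=1)
Step 2: exit scope (depth=0)
Step 3: declare e=56 at depth 0
Visible at query point: e=56

Answer: 56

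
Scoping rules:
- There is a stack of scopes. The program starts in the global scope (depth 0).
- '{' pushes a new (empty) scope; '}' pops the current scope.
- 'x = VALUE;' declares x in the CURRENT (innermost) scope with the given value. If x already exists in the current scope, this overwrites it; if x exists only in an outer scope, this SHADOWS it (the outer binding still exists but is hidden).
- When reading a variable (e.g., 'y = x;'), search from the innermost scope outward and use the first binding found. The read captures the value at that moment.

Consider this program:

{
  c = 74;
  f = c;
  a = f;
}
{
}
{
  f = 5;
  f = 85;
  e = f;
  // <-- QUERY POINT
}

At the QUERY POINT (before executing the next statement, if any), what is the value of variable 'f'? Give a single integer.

Step 1: enter scope (depth=1)
Step 2: declare c=74 at depth 1
Step 3: declare f=(read c)=74 at depth 1
Step 4: declare a=(read f)=74 at depth 1
Step 5: exit scope (depth=0)
Step 6: enter scope (depth=1)
Step 7: exit scope (depth=0)
Step 8: enter scope (depth=1)
Step 9: declare f=5 at depth 1
Step 10: declare f=85 at depth 1
Step 11: declare e=(read f)=85 at depth 1
Visible at query point: e=85 f=85

Answer: 85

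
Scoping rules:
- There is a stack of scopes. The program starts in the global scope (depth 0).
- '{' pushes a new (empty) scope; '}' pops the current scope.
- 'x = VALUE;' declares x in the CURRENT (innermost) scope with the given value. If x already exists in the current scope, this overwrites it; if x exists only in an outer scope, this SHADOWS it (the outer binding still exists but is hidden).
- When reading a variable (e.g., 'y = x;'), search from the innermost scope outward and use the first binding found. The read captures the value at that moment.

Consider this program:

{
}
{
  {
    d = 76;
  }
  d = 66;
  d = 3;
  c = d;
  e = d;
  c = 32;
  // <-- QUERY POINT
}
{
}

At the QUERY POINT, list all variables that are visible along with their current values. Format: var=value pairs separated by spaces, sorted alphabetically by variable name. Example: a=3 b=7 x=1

Step 1: enter scope (depth=1)
Step 2: exit scope (depth=0)
Step 3: enter scope (depth=1)
Step 4: enter scope (depth=2)
Step 5: declare d=76 at depth 2
Step 6: exit scope (depth=1)
Step 7: declare d=66 at depth 1
Step 8: declare d=3 at depth 1
Step 9: declare c=(read d)=3 at depth 1
Step 10: declare e=(read d)=3 at depth 1
Step 11: declare c=32 at depth 1
Visible at query point: c=32 d=3 e=3

Answer: c=32 d=3 e=3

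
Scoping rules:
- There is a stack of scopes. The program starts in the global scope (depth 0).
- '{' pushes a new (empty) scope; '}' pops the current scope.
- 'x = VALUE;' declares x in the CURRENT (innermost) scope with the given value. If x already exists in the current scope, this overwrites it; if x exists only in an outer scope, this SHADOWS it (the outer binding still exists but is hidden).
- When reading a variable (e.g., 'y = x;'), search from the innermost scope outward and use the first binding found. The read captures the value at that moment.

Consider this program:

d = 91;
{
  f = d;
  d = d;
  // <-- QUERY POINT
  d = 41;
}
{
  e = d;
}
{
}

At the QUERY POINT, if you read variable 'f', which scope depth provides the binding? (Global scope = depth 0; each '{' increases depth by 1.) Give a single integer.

Answer: 1

Derivation:
Step 1: declare d=91 at depth 0
Step 2: enter scope (depth=1)
Step 3: declare f=(read d)=91 at depth 1
Step 4: declare d=(read d)=91 at depth 1
Visible at query point: d=91 f=91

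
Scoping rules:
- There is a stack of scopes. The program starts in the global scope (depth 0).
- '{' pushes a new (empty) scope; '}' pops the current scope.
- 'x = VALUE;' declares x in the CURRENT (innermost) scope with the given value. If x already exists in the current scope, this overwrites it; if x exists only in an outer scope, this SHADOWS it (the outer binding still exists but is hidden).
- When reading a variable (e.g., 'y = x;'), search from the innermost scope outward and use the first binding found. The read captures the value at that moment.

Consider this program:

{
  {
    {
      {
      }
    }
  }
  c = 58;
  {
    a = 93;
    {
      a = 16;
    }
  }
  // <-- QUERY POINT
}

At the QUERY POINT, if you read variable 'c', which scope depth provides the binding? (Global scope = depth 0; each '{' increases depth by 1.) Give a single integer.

Answer: 1

Derivation:
Step 1: enter scope (depth=1)
Step 2: enter scope (depth=2)
Step 3: enter scope (depth=3)
Step 4: enter scope (depth=4)
Step 5: exit scope (depth=3)
Step 6: exit scope (depth=2)
Step 7: exit scope (depth=1)
Step 8: declare c=58 at depth 1
Step 9: enter scope (depth=2)
Step 10: declare a=93 at depth 2
Step 11: enter scope (depth=3)
Step 12: declare a=16 at depth 3
Step 13: exit scope (depth=2)
Step 14: exit scope (depth=1)
Visible at query point: c=58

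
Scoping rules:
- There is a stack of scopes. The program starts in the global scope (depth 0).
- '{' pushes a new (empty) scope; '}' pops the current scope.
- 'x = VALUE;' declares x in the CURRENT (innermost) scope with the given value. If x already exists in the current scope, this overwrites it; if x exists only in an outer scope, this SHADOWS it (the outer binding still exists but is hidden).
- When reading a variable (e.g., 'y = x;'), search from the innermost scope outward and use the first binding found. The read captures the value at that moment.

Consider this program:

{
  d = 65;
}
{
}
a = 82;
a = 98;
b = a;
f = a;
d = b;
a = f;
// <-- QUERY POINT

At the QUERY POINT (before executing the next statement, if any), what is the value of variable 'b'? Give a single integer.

Step 1: enter scope (depth=1)
Step 2: declare d=65 at depth 1
Step 3: exit scope (depth=0)
Step 4: enter scope (depth=1)
Step 5: exit scope (depth=0)
Step 6: declare a=82 at depth 0
Step 7: declare a=98 at depth 0
Step 8: declare b=(read a)=98 at depth 0
Step 9: declare f=(read a)=98 at depth 0
Step 10: declare d=(read b)=98 at depth 0
Step 11: declare a=(read f)=98 at depth 0
Visible at query point: a=98 b=98 d=98 f=98

Answer: 98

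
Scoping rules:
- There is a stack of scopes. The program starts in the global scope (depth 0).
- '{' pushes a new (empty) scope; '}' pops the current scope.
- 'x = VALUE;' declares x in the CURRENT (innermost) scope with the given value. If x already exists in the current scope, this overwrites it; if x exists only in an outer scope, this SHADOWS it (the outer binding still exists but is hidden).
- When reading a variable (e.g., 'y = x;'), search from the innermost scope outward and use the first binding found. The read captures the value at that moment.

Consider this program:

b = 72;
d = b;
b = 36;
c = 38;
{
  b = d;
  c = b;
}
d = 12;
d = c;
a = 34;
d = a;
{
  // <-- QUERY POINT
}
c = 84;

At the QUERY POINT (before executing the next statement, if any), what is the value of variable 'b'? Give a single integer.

Answer: 36

Derivation:
Step 1: declare b=72 at depth 0
Step 2: declare d=(read b)=72 at depth 0
Step 3: declare b=36 at depth 0
Step 4: declare c=38 at depth 0
Step 5: enter scope (depth=1)
Step 6: declare b=(read d)=72 at depth 1
Step 7: declare c=(read b)=72 at depth 1
Step 8: exit scope (depth=0)
Step 9: declare d=12 at depth 0
Step 10: declare d=(read c)=38 at depth 0
Step 11: declare a=34 at depth 0
Step 12: declare d=(read a)=34 at depth 0
Step 13: enter scope (depth=1)
Visible at query point: a=34 b=36 c=38 d=34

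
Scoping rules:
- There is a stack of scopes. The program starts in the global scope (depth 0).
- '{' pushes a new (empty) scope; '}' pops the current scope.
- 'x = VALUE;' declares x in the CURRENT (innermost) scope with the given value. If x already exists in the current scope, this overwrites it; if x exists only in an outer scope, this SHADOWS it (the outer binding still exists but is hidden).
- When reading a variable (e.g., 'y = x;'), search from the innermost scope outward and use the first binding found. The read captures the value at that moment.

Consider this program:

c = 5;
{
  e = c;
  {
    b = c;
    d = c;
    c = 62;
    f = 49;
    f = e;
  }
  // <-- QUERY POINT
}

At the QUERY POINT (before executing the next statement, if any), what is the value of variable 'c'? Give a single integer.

Answer: 5

Derivation:
Step 1: declare c=5 at depth 0
Step 2: enter scope (depth=1)
Step 3: declare e=(read c)=5 at depth 1
Step 4: enter scope (depth=2)
Step 5: declare b=(read c)=5 at depth 2
Step 6: declare d=(read c)=5 at depth 2
Step 7: declare c=62 at depth 2
Step 8: declare f=49 at depth 2
Step 9: declare f=(read e)=5 at depth 2
Step 10: exit scope (depth=1)
Visible at query point: c=5 e=5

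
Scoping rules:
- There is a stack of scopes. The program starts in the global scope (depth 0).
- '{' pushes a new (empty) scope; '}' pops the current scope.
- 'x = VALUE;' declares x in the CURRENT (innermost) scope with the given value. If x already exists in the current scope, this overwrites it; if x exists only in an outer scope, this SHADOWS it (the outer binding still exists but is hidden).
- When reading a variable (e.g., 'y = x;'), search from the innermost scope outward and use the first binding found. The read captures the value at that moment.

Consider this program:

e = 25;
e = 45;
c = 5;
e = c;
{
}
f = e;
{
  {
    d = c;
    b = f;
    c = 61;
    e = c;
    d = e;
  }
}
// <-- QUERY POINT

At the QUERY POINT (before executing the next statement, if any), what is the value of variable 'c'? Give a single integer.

Answer: 5

Derivation:
Step 1: declare e=25 at depth 0
Step 2: declare e=45 at depth 0
Step 3: declare c=5 at depth 0
Step 4: declare e=(read c)=5 at depth 0
Step 5: enter scope (depth=1)
Step 6: exit scope (depth=0)
Step 7: declare f=(read e)=5 at depth 0
Step 8: enter scope (depth=1)
Step 9: enter scope (depth=2)
Step 10: declare d=(read c)=5 at depth 2
Step 11: declare b=(read f)=5 at depth 2
Step 12: declare c=61 at depth 2
Step 13: declare e=(read c)=61 at depth 2
Step 14: declare d=(read e)=61 at depth 2
Step 15: exit scope (depth=1)
Step 16: exit scope (depth=0)
Visible at query point: c=5 e=5 f=5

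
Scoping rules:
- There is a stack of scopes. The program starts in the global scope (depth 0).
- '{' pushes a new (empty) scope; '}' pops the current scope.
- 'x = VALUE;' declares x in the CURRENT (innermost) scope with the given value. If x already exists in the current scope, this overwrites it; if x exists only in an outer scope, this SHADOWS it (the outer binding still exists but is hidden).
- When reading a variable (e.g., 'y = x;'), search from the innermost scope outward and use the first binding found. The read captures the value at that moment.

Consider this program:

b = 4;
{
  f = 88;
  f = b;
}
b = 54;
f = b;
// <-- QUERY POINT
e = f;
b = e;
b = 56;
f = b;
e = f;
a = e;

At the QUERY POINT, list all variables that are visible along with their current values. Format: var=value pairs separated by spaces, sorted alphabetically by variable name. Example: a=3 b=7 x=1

Answer: b=54 f=54

Derivation:
Step 1: declare b=4 at depth 0
Step 2: enter scope (depth=1)
Step 3: declare f=88 at depth 1
Step 4: declare f=(read b)=4 at depth 1
Step 5: exit scope (depth=0)
Step 6: declare b=54 at depth 0
Step 7: declare f=(read b)=54 at depth 0
Visible at query point: b=54 f=54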